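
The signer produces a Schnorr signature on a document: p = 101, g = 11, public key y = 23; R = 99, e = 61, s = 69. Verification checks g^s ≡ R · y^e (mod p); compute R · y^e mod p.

23^61 mod 101 = 82
R · y^e ≡ 99·82 = 8118 ≡ 38 (mod 101)

38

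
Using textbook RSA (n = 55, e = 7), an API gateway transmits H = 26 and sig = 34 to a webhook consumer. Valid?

sig^2 ≡ 34^2 = 1156 ≡ 1
sig^4 ≡ 1^2 = 1
7 = 4 + 2 + 1, so sig^7 ≡ 1·1·34 ≡ 34 (mod 55)
sig^7 mod 55 = 34, but H = 26.

no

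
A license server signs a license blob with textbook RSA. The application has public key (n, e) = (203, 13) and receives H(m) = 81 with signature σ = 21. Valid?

no

Squares mod 203: σ^1≡21, σ^2≡35, σ^4≡7, σ^8≡49
13 = 8 + 4 + 1, so σ^13 ≡ 49·7·21 ≡ 98 (mod 203)
The recovered value 98 does not match the digest 81.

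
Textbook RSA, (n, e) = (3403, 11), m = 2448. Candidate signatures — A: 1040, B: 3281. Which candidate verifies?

A

Candidate A: Squares mod 3403: 1040^1≡1040, 1040^2≡2849, 1040^4≡646, 1040^8≡2150; 11 = 8 + 2 + 1, so 1040^11 ≡ 2150·2849·1040 ≡ 2448 (mod 3403)
  → matches m = 2448
Candidate B: Squares mod 3403: 3281^1≡3281, 3281^2≡1272, 3281^4≡1559, 3281^8≡739; 11 = 8 + 2 + 1, so 3281^11 ≡ 739·1272·3281 ≡ 124 (mod 3403)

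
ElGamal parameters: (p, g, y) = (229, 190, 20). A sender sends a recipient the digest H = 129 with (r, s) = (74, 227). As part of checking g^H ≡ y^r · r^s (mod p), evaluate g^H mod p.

21

190^2 = 36100 ≡ 147
190^4 ≡ 147^2 = 21609 ≡ 83
190^8 ≡ 83^2 = 6889 ≡ 19
190^16 ≡ 19^2 = 361 ≡ 132
190^32 ≡ 132^2 = 17424 ≡ 20
190^64 ≡ 20^2 = 400 ≡ 171
190^128 ≡ 171^2 = 29241 ≡ 158
129 = 128 + 1, so 190^129 ≡ 158·190 ≡ 21 (mod 229)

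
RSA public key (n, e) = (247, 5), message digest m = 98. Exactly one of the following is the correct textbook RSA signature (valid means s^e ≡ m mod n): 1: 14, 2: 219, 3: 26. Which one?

Candidate 1: Squares mod 247: 14^1≡14, 14^2≡196, 14^4≡131; 5 = 4 + 1, so 14^5 ≡ 131·14 ≡ 105 (mod 247)
Candidate 2: Squares mod 247: 219^1≡219, 219^2≡43, 219^4≡120; 5 = 4 + 1, so 219^5 ≡ 120·219 ≡ 98 (mod 247)
  → matches m = 98
Candidate 3: Squares mod 247: 26^1≡26, 26^2≡182, 26^4≡26; 5 = 4 + 1, so 26^5 ≡ 26·26 ≡ 182 (mod 247)

2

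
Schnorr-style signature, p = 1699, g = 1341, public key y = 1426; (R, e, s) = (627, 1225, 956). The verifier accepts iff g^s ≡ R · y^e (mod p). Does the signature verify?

does not verify

g^s mod p:
Squares mod 1699: 1341^1≡1341, 1341^2≡739, 1341^4≡742, 1341^8≡88, 1341^16≡948, 1341^32≡1632, 1341^64≡1091, 1341^128≡981, 1341^256≡727, 1341^512≡140
956 = 512 + 256 + 128 + 32 + 16 + 8 + 4, so 1341^956 ≡ 140·727·981·1632·948·88·742 ≡ 1038 (mod 1699)
R · y^e mod p:
Squares mod 1699: 1426^1≡1426, 1426^2≡1472, 1426^4≡559, 1426^8≡1564, 1426^16≡1235, 1426^32≡1222, 1426^64≡1562, 1426^128≡80, 1426^256≡1303, 1426^512≡508, 1426^1024≡1515
1225 = 1024 + 128 + 64 + 8 + 1, so 1426^1225 ≡ 1515·80·1562·1564·1426 ≡ 801 (mod 1699)
627·801 = 502227 ≡ 1022 (mod 1699)
1038 ≠ 1022; the check fails.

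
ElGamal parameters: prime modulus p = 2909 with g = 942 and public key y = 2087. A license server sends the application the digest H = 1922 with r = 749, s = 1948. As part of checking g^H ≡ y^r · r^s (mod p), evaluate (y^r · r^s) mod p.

1683

2087^749 mod 2909 = 1920
749^1948 mod 2909 = 1869
y^r · r^s ≡ 1920·1869 = 3588480 ≡ 1683 (mod 2909)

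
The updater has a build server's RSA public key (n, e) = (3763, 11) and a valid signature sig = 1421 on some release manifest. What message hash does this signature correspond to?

1705

sig^2 ≡ 1421^2 = 2019241 ≡ 2273
sig^4 ≡ 2273^2 = 5166529 ≡ 3693
sig^8 ≡ 3693^2 = 13638249 ≡ 1137
11 = 8 + 2 + 1, so sig^11 ≡ 1137·2273·1421 ≡ 1705 (mod 3763)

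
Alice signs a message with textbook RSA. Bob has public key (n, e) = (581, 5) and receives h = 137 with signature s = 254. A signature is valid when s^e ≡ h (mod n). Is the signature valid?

valid

s^2 ≡ 254^2 = 64516 ≡ 25
s^4 ≡ 25^2 = 625 ≡ 44
5 = 4 + 1, so s^5 ≡ 44·254 ≡ 137 (mod 581)
137 = h, so the signature checks out.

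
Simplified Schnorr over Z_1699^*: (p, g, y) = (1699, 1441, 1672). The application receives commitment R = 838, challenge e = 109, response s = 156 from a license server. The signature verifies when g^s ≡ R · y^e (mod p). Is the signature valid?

invalid

g^s mod p:
1441^2 = 2076481 ≡ 303
1441^4 ≡ 303^2 = 91809 ≡ 63
1441^8 ≡ 63^2 = 3969 ≡ 571
1441^16 ≡ 571^2 = 326041 ≡ 1532
1441^32 ≡ 1532^2 = 2347024 ≡ 705
1441^64 ≡ 705^2 = 497025 ≡ 917
1441^128 ≡ 917^2 = 840889 ≡ 1583
156 = 128 + 16 + 8 + 4, so 1441^156 ≡ 1583·1532·571·63 ≡ 320 (mod 1699)
R · y^e mod p:
1672^2 = 2795584 ≡ 729
1672^4 ≡ 729^2 = 531441 ≡ 1353
1672^8 ≡ 1353^2 = 1830609 ≡ 786
1672^16 ≡ 786^2 = 617796 ≡ 1059
1672^32 ≡ 1059^2 = 1121481 ≡ 141
1672^64 ≡ 141^2 = 19881 ≡ 1192
109 = 64 + 32 + 8 + 4 + 1, so 1672^109 ≡ 1192·141·786·1353·1672 ≡ 334 (mod 1699)
838·334 = 279892 ≡ 1256 (mod 1699)
320 ≠ 1256; the check fails.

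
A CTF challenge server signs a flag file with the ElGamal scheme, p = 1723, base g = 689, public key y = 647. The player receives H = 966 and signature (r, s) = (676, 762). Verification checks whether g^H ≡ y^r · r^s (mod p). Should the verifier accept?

accept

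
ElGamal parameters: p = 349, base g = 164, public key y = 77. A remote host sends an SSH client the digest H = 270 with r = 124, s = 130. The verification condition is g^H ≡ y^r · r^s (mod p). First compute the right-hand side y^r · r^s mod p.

274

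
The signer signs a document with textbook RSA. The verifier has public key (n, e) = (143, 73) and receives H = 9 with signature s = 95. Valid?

no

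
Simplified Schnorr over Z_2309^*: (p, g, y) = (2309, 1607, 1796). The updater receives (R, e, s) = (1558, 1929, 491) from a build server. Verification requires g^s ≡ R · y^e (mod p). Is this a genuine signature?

g^s mod p:
1607^2 = 2582449 ≡ 987
1607^4 ≡ 987^2 = 974169 ≡ 2080
1607^8 ≡ 2080^2 = 4326400 ≡ 1643
1607^16 ≡ 1643^2 = 2699449 ≡ 228
1607^32 ≡ 228^2 = 51984 ≡ 1186
1607^64 ≡ 1186^2 = 1406596 ≡ 415
1607^128 ≡ 415^2 = 172225 ≡ 1359
1607^256 ≡ 1359^2 = 1846881 ≡ 1990
491 = 256 + 128 + 64 + 32 + 8 + 2 + 1, so 1607^491 ≡ 1990·1359·415·1186·1643·987·1607 ≡ 734 (mod 2309)
R · y^e mod p:
1796^2 = 3225616 ≡ 2252
1796^4 ≡ 2252^2 = 5071504 ≡ 940
1796^8 ≡ 940^2 = 883600 ≡ 1562
1796^16 ≡ 1562^2 = 2439844 ≡ 1540
1796^32 ≡ 1540^2 = 2371600 ≡ 257
1796^64 ≡ 257^2 = 66049 ≡ 1397
1796^128 ≡ 1397^2 = 1951609 ≡ 504
1796^256 ≡ 504^2 = 254016 ≡ 26
1796^512 ≡ 26^2 = 676
1796^1024 ≡ 676^2 = 456976 ≡ 2103
1929 = 1024 + 512 + 256 + 128 + 8 + 1, so 1796^1929 ≡ 2103·676·26·504·1562·1796 ≡ 1936 (mod 2309)
1558·1936 = 3016288 ≡ 734 (mod 2309)
734 ≡ 734 (mod 2309); signature holds.

genuine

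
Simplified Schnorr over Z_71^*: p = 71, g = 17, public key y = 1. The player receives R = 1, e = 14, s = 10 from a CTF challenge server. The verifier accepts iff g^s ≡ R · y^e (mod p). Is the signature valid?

valid

g^s mod p:
17^2 = 289 ≡ 5
17^4 ≡ 5^2 = 25
17^8 ≡ 25^2 = 625 ≡ 57
10 = 8 + 2, so 17^10 ≡ 57·5 ≡ 1 (mod 71)
R · y^e mod p:
1^2 = 1
1^4 ≡ 1^2 = 1
1^8 ≡ 1^2 = 1
14 = 8 + 4 + 2, so 1^14 ≡ 1·1·1 ≡ 1 (mod 71)
1·1 = 1 ≡ 1 (mod 71)
1 ≡ 1 (mod 71); signature holds.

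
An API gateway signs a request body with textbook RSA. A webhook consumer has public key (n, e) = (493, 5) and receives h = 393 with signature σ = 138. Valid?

no

σ^2 ≡ 138^2 = 19044 ≡ 310
σ^4 ≡ 310^2 = 96100 ≡ 458
5 = 4 + 1, so σ^5 ≡ 458·138 ≡ 100 (mod 493)
100 ≠ 393, so verification fails.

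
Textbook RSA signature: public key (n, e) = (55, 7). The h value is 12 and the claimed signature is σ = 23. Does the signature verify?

σ^2 ≡ 23^2 = 529 ≡ 34
σ^4 ≡ 34^2 = 1156 ≡ 1
7 = 4 + 2 + 1, so σ^7 ≡ 1·34·23 ≡ 12 (mod 55)
Since 12 equals the digest 12, verification succeeds.

verifies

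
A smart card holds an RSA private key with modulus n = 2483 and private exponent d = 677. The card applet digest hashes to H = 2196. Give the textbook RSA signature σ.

H^2 ≡ 2196^2 = 4822416 ≡ 430
H^4 ≡ 430^2 = 184900 ≡ 1158
H^8 ≡ 1158^2 = 1340964 ≡ 144
H^16 ≡ 144^2 = 20736 ≡ 872
H^32 ≡ 872^2 = 760384 ≡ 586
H^64 ≡ 586^2 = 343396 ≡ 742
H^128 ≡ 742^2 = 550564 ≡ 1821
H^256 ≡ 1821^2 = 3316041 ≡ 1236
H^512 ≡ 1236^2 = 1527696 ≡ 651
677 = 512 + 128 + 32 + 4 + 1, so H^677 ≡ 651·1821·586·1158·2196 ≡ 2092 (mod 2483)

2092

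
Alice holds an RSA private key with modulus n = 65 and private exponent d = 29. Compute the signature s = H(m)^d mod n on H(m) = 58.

28

(H(m))^2 ≡ 58^2 = 3364 ≡ 49
(H(m))^4 ≡ 49^2 = 2401 ≡ 61
(H(m))^8 ≡ 61^2 = 3721 ≡ 16
(H(m))^16 ≡ 16^2 = 256 ≡ 61
29 = 16 + 8 + 4 + 1, so (H(m))^29 ≡ 61·16·61·58 ≡ 28 (mod 65)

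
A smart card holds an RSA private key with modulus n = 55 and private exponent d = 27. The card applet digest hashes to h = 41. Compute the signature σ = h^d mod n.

h^27 mod 55 = 46

46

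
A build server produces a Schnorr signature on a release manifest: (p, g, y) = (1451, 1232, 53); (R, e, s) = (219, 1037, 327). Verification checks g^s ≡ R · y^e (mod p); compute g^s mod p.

1405

1232^2 = 1517824 ≡ 78
1232^4 ≡ 78^2 = 6084 ≡ 280
1232^8 ≡ 280^2 = 78400 ≡ 46
1232^16 ≡ 46^2 = 2116 ≡ 665
1232^32 ≡ 665^2 = 442225 ≡ 1121
1232^64 ≡ 1121^2 = 1256641 ≡ 75
1232^128 ≡ 75^2 = 5625 ≡ 1272
1232^256 ≡ 1272^2 = 1617984 ≡ 119
327 = 256 + 64 + 4 + 2 + 1, so 1232^327 ≡ 119·75·280·78·1232 ≡ 1405 (mod 1451)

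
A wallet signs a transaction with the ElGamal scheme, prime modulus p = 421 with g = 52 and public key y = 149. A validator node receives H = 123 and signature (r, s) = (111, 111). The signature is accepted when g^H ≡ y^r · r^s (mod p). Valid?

yes

Left side g^H mod p:
52^2 = 2704 ≡ 178
52^4 ≡ 178^2 = 31684 ≡ 109
52^8 ≡ 109^2 = 11881 ≡ 93
52^16 ≡ 93^2 = 8649 ≡ 229
52^32 ≡ 229^2 = 52441 ≡ 237
52^64 ≡ 237^2 = 56169 ≡ 176
123 = 64 + 32 + 16 + 8 + 2 + 1, so 52^123 ≡ 176·237·229·93·178·52 ≡ 351 (mod 421)
Right side y^r · r^s mod p:
149^2 = 22201 ≡ 309
149^4 ≡ 309^2 = 95481 ≡ 335
149^8 ≡ 335^2 = 112225 ≡ 239
149^16 ≡ 239^2 = 57121 ≡ 286
149^32 ≡ 286^2 = 81796 ≡ 122
149^64 ≡ 122^2 = 14884 ≡ 149
111 = 64 + 32 + 8 + 4 + 2 + 1, so 149^111 ≡ 149·122·239·335·309·149 ≡ 370 (mod 421)
111^2 = 12321 ≡ 112
111^4 ≡ 112^2 = 12544 ≡ 335
111^8 ≡ 335^2 = 112225 ≡ 239
111^16 ≡ 239^2 = 57121 ≡ 286
111^32 ≡ 286^2 = 81796 ≡ 122
111^64 ≡ 122^2 = 14884 ≡ 149
111 = 64 + 32 + 8 + 4 + 2 + 1, so 111^111 ≡ 149·122·239·335·112·111 ≡ 216 (mod 421)
370·216 = 79920 ≡ 351 (mod 421)
351 ≡ 351 (mod 421), so the signature is genuine.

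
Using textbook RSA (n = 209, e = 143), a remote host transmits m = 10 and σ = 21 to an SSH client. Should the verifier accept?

accept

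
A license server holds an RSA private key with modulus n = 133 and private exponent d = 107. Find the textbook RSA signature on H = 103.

31

H^2 ≡ 103^2 = 10609 ≡ 102
H^4 ≡ 102^2 = 10404 ≡ 30
H^8 ≡ 30^2 = 900 ≡ 102
H^16 ≡ 102^2 = 10404 ≡ 30
H^32 ≡ 30^2 = 900 ≡ 102
H^64 ≡ 102^2 = 10404 ≡ 30
107 = 64 + 32 + 8 + 2 + 1, so H^107 ≡ 30·102·102·102·103 ≡ 31 (mod 133)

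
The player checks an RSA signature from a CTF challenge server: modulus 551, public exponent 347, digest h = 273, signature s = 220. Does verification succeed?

passes

s^2 ≡ 220^2 = 48400 ≡ 463
s^4 ≡ 463^2 = 214369 ≡ 30
s^8 ≡ 30^2 = 900 ≡ 349
s^16 ≡ 349^2 = 121801 ≡ 30
s^32 ≡ 30^2 = 900 ≡ 349
s^64 ≡ 349^2 = 121801 ≡ 30
s^128 ≡ 30^2 = 900 ≡ 349
s^256 ≡ 349^2 = 121801 ≡ 30
347 = 256 + 64 + 16 + 8 + 2 + 1, so s^347 ≡ 30·30·30·349·463·220 ≡ 273 (mod 551)
Since 273 equals the digest 273, verification succeeds.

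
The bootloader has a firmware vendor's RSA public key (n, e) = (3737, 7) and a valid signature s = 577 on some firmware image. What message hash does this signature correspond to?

s^7 mod 3737 = 3480

3480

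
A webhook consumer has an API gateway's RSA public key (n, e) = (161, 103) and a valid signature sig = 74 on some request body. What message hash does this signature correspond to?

88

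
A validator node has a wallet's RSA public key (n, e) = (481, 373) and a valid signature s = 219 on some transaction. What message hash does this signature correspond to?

Squares mod 481: s^1≡219, s^2≡342, s^4≡81, s^8≡308, s^16≡107, s^32≡386, s^64≡367, s^128≡9, s^256≡81
373 = 256 + 64 + 32 + 16 + 4 + 1, so s^373 ≡ 81·367·386·107·81·219 ≡ 414 (mod 481)

414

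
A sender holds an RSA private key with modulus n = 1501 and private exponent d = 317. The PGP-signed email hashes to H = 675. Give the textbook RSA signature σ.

H^2 ≡ 675^2 = 455625 ≡ 822
H^4 ≡ 822^2 = 675684 ≡ 234
H^8 ≡ 234^2 = 54756 ≡ 720
H^16 ≡ 720^2 = 518400 ≡ 555
H^32 ≡ 555^2 = 308025 ≡ 320
H^64 ≡ 320^2 = 102400 ≡ 332
H^128 ≡ 332^2 = 110224 ≡ 651
H^256 ≡ 651^2 = 423801 ≡ 519
317 = 256 + 32 + 16 + 8 + 4 + 1, so H^317 ≡ 519·320·555·720·234·675 ≡ 1135 (mod 1501)

1135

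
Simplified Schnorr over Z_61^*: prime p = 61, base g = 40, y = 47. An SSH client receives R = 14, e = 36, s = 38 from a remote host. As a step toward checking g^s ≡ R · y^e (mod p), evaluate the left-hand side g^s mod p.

40^38 mod 61 = 14

14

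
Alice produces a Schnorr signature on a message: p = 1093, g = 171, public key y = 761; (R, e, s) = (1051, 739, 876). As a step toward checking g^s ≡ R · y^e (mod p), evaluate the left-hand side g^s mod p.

819

Squares mod 1093: 171^1≡171, 171^2≡823, 171^4≡762, 171^8≡261, 171^16≡355, 171^32≡330, 171^64≡693, 171^128≡422, 171^256≡1018, 171^512≡160
876 = 512 + 256 + 64 + 32 + 8 + 4, so 171^876 ≡ 160·1018·693·330·261·762 ≡ 819 (mod 1093)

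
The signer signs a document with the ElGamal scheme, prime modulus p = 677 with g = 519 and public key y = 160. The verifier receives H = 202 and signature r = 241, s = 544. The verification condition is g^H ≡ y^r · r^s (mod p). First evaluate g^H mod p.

519^2 = 269361 ≡ 592
519^4 ≡ 592^2 = 350464 ≡ 455
519^8 ≡ 455^2 = 207025 ≡ 540
519^16 ≡ 540^2 = 291600 ≡ 490
519^32 ≡ 490^2 = 240100 ≡ 442
519^64 ≡ 442^2 = 195364 ≡ 388
519^128 ≡ 388^2 = 150544 ≡ 250
202 = 128 + 64 + 8 + 2, so 519^202 ≡ 250·388·540·592 ≡ 655 (mod 677)

655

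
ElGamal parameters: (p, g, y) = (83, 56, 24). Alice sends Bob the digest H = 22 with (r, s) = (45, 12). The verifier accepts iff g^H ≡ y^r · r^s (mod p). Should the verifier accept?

reject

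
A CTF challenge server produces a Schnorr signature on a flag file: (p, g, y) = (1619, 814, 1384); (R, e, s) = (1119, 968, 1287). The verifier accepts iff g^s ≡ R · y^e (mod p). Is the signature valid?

valid

g^s mod p:
814^2 = 662596 ≡ 425
814^4 ≡ 425^2 = 180625 ≡ 916
814^8 ≡ 916^2 = 839056 ≡ 414
814^16 ≡ 414^2 = 171396 ≡ 1401
814^32 ≡ 1401^2 = 1962801 ≡ 573
814^64 ≡ 573^2 = 328329 ≡ 1291
814^128 ≡ 1291^2 = 1666681 ≡ 730
814^256 ≡ 730^2 = 532900 ≡ 249
814^512 ≡ 249^2 = 62001 ≡ 479
814^1024 ≡ 479^2 = 229441 ≡ 1162
1287 = 1024 + 256 + 4 + 2 + 1, so 814^1287 ≡ 1162·249·916·425·814 ≡ 1117 (mod 1619)
R · y^e mod p:
1384^2 = 1915456 ≡ 179
1384^4 ≡ 179^2 = 32041 ≡ 1280
1384^8 ≡ 1280^2 = 1638400 ≡ 1591
1384^16 ≡ 1591^2 = 2531281 ≡ 784
1384^32 ≡ 784^2 = 614656 ≡ 1055
1384^64 ≡ 1055^2 = 1113025 ≡ 772
1384^128 ≡ 772^2 = 595984 ≡ 192
1384^256 ≡ 192^2 = 36864 ≡ 1246
1384^512 ≡ 1246^2 = 1552516 ≡ 1514
968 = 512 + 256 + 128 + 64 + 8, so 1384^968 ≡ 1514·1246·192·772·1591 ≡ 137 (mod 1619)
1119·137 = 153303 ≡ 1117 (mod 1619)
1117 ≡ 1117 (mod 1619); signature holds.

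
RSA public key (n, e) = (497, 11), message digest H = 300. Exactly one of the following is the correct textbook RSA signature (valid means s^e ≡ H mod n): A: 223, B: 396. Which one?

A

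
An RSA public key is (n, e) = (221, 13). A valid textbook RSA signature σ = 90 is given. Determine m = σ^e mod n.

207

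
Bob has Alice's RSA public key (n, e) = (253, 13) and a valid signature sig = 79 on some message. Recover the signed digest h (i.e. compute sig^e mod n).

107

sig^2 ≡ 79^2 = 6241 ≡ 169
sig^4 ≡ 169^2 = 28561 ≡ 225
sig^8 ≡ 225^2 = 50625 ≡ 25
13 = 8 + 4 + 1, so sig^13 ≡ 25·225·79 ≡ 107 (mod 253)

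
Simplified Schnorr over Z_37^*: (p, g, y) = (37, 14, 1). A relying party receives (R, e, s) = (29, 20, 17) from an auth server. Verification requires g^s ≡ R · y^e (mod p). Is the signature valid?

g^s mod p:
14^2 = 196 ≡ 11
14^4 ≡ 11^2 = 121 ≡ 10
14^8 ≡ 10^2 = 100 ≡ 26
14^16 ≡ 26^2 = 676 ≡ 10
17 = 16 + 1, so 14^17 ≡ 10·14 ≡ 29 (mod 37)
R · y^e mod p:
1^2 = 1
1^4 ≡ 1^2 = 1
1^8 ≡ 1^2 = 1
1^16 ≡ 1^2 = 1
20 = 16 + 4, so 1^20 ≡ 1·1 ≡ 1 (mod 37)
29·1 = 29 ≡ 29 (mod 37)
29 ≡ 29 (mod 37); signature holds.

valid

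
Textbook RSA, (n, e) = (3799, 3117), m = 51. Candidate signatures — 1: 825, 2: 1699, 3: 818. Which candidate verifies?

3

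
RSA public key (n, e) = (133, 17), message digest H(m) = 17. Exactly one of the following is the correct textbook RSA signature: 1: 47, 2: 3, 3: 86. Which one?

Candidate 1: 47^17 mod 133 = 17
  → matches H(m) = 17
Candidate 2: 3^17 mod 133 = 89
Candidate 3: 86^17 mod 133 = 116

1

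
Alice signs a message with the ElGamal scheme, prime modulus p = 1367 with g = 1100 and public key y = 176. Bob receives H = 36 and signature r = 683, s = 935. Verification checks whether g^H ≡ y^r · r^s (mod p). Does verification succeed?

passes

Left side g^H mod p:
Squares mod 1367: 1100^1≡1100, 1100^2≡205, 1100^4≡1015, 1100^8≡874, 1100^16≡1090, 1100^32≡177
36 = 32 + 4, so 1100^36 ≡ 177·1015 ≡ 578 (mod 1367)
Right side y^r · r^s mod p:
Squares mod 1367: 176^1≡176, 176^2≡902, 176^4≡239, 176^8≡1074, 176^16≡1095, 176^32≡166, 176^64≡216, 176^128≡178, 176^256≡243, 176^512≡268
683 = 512 + 128 + 32 + 8 + 2 + 1, so 176^683 ≡ 268·178·166·1074·902·176 ≡ 1366 (mod 1367)
Squares mod 1367: 683^1≡683, 683^2≡342, 683^4≡769, 683^8≡817, 683^16≡393, 683^32≡1345, 683^64≡484, 683^128≡499, 683^256≡207, 683^512≡472
935 = 512 + 256 + 128 + 32 + 4 + 2 + 1, so 683^935 ≡ 472·207·499·1345·769·342·683 ≡ 789 (mod 1367)
1366·789 = 1077774 ≡ 578 (mod 1367)
578 ≡ 578 (mod 1367), so the signature is genuine.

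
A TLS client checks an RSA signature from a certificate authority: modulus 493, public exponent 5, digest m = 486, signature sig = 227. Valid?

sig^2 ≡ 227^2 = 51529 ≡ 257
sig^4 ≡ 257^2 = 66049 ≡ 480
5 = 4 + 1, so sig^5 ≡ 480·227 ≡ 7 (mod 493)
The recovered value 7 does not match the digest 486.

no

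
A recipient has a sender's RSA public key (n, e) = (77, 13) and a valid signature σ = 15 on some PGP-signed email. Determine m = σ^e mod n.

σ^2 ≡ 15^2 = 225 ≡ 71
σ^4 ≡ 71^2 = 5041 ≡ 36
σ^8 ≡ 36^2 = 1296 ≡ 64
13 = 8 + 4 + 1, so σ^13 ≡ 64·36·15 ≡ 64 (mod 77)

64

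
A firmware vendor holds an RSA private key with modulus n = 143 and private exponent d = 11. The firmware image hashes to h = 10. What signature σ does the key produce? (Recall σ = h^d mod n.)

h^2 ≡ 10^2 = 100
h^4 ≡ 100^2 = 10000 ≡ 133
h^8 ≡ 133^2 = 17689 ≡ 100
11 = 8 + 2 + 1, so h^11 ≡ 100·100·10 ≡ 43 (mod 143)

43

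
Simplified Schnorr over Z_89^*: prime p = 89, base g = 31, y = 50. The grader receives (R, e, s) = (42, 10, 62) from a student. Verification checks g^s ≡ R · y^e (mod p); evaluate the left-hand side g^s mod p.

31^2 = 961 ≡ 71
31^4 ≡ 71^2 = 5041 ≡ 57
31^8 ≡ 57^2 = 3249 ≡ 45
31^16 ≡ 45^2 = 2025 ≡ 67
31^32 ≡ 67^2 = 4489 ≡ 39
62 = 32 + 16 + 8 + 4 + 2, so 31^62 ≡ 39·67·45·57·71 ≡ 49 (mod 89)

49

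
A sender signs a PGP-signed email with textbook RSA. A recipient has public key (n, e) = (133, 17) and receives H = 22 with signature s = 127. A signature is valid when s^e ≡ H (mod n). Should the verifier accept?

s^2 ≡ 127^2 = 16129 ≡ 36
s^4 ≡ 36^2 = 1296 ≡ 99
s^8 ≡ 99^2 = 9801 ≡ 92
s^16 ≡ 92^2 = 8464 ≡ 85
17 = 16 + 1, so s^17 ≡ 85·127 ≡ 22 (mod 133)
22 = H, so the signature checks out.

accept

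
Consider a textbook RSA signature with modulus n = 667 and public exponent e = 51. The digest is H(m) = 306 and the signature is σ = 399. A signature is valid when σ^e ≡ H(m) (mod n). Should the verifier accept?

reject

Squares mod 667: σ^1≡399, σ^2≡455, σ^4≡255, σ^8≡326, σ^16≡223, σ^32≡371
51 = 32 + 16 + 2 + 1, so σ^51 ≡ 371·223·455·399 ≡ 357 (mod 667)
σ^51 mod 667 = 357, but H(m) = 306.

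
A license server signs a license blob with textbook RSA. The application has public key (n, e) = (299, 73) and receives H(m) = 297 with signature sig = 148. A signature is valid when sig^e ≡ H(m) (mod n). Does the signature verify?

Squares mod 299: sig^1≡148, sig^2≡77, sig^4≡248, sig^8≡209, sig^16≡27, sig^32≡131, sig^64≡118
73 = 64 + 8 + 1, so sig^73 ≡ 118·209·148 ≡ 83 (mod 299)
The recovered value 83 does not match the digest 297.

does not verify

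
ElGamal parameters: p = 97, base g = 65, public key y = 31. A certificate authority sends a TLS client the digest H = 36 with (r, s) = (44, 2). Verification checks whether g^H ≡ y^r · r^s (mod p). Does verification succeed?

Left side g^H mod p:
Squares mod 97: 65^1≡65, 65^2≡54, 65^4≡6, 65^8≡36, 65^16≡35, 65^32≡61
36 = 32 + 4, so 65^36 ≡ 61·6 ≡ 75 (mod 97)
Right side y^r · r^s mod p:
Squares mod 97: 31^1≡31, 31^2≡88, 31^4≡81, 31^8≡62, 31^16≡61, 31^32≡35
44 = 32 + 8 + 4, so 31^44 ≡ 35·62·81 ≡ 6 (mod 97)
Squares mod 97: 44^1≡44, 44^2≡93
44^2 ≡ 93 (mod 97)
6·93 = 558 ≡ 73 (mod 97)
75 ≠ 73, so verification fails.

fails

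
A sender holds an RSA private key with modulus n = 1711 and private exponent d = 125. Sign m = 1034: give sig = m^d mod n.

467

m^2 ≡ 1034^2 = 1069156 ≡ 1492
m^4 ≡ 1492^2 = 2226064 ≡ 53
m^8 ≡ 53^2 = 2809 ≡ 1098
m^16 ≡ 1098^2 = 1205604 ≡ 1060
m^32 ≡ 1060^2 = 1123600 ≡ 1184
m^64 ≡ 1184^2 = 1401856 ≡ 547
125 = 64 + 32 + 16 + 8 + 4 + 1, so m^125 ≡ 547·1184·1060·1098·53·1034 ≡ 467 (mod 1711)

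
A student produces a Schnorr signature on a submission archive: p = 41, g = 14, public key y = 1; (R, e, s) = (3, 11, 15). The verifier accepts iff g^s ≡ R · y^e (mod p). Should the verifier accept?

g^s mod p:
Squares mod 41: 14^1≡14, 14^2≡32, 14^4≡40, 14^8≡1
15 = 8 + 4 + 2 + 1, so 14^15 ≡ 1·40·32·14 ≡ 3 (mod 41)
R · y^e mod p:
Squares mod 41: 1^1≡1, 1^2≡1, 1^4≡1, 1^8≡1
11 = 8 + 2 + 1, so 1^11 ≡ 1·1·1 ≡ 1 (mod 41)
3·1 = 3 ≡ 3 (mod 41)
3 ≡ 3 (mod 41); signature holds.

accept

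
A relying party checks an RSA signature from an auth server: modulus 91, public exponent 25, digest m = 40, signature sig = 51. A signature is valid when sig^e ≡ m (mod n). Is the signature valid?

Squares mod 91: sig^1≡51, sig^2≡53, sig^4≡79, sig^8≡53, sig^16≡79
25 = 16 + 8 + 1, so sig^25 ≡ 79·53·51 ≡ 51 (mod 91)
51 ≠ 40, so verification fails.

invalid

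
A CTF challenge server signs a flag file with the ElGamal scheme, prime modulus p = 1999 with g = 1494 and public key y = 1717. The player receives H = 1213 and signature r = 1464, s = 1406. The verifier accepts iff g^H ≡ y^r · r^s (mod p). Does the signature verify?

Left side g^H mod p:
Squares mod 1999: 1494^1≡1494, 1494^2≡1152, 1494^4≡1767, 1494^8≡1850, 1494^16≡212, 1494^32≡966, 1494^64≡1622, 1494^128≡200, 1494^256≡20, 1494^512≡400, 1494^1024≡80
1213 = 1024 + 128 + 32 + 16 + 8 + 4 + 1, so 1494^1213 ≡ 80·200·966·212·1850·1767·1494 ≡ 1431 (mod 1999)
Right side y^r · r^s mod p:
Squares mod 1999: 1717^1≡1717, 1717^2≡1563, 1717^4≡191, 1717^8≡499, 1717^16≡1125, 1717^32≡258, 1717^64≡597, 1717^128≡587, 1717^256≡741, 1717^512≡1355, 1717^1024≡943
1464 = 1024 + 256 + 128 + 32 + 16 + 8, so 1717^1464 ≡ 943·741·587·258·1125·499 ≡ 1853 (mod 1999)
Squares mod 1999: 1464^1≡1464, 1464^2≡368, 1464^4≡1491, 1464^8≡193, 1464^16≡1267, 1464^32≡92, 1464^64≡468, 1464^128≡1133, 1464^256≡331, 1464^512≡1615, 1464^1024≡1529
1406 = 1024 + 256 + 64 + 32 + 16 + 8 + 4 + 2, so 1464^1406 ≡ 1529·331·468·92·1267·193·1491·368 ≡ 823 (mod 1999)
1853·823 = 1525019 ≡ 1781 (mod 1999)
1431 ≠ 1781, so verification fails.

does not verify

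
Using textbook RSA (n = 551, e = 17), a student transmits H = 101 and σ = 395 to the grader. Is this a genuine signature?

forged

σ^2 ≡ 395^2 = 156025 ≡ 92
σ^4 ≡ 92^2 = 8464 ≡ 199
σ^8 ≡ 199^2 = 39601 ≡ 480
σ^16 ≡ 480^2 = 230400 ≡ 82
17 = 16 + 1, so σ^17 ≡ 82·395 ≡ 432 (mod 551)
σ^17 mod 551 = 432, but H = 101.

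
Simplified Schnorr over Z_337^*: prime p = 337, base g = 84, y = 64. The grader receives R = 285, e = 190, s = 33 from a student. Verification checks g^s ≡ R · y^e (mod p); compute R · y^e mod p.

42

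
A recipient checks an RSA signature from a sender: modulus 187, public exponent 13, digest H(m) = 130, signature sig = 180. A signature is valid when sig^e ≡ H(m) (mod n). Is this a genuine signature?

sig^2 ≡ 180^2 = 32400 ≡ 49
sig^4 ≡ 49^2 = 2401 ≡ 157
sig^8 ≡ 157^2 = 24649 ≡ 152
13 = 8 + 4 + 1, so sig^13 ≡ 152·157·180 ≡ 130 (mod 187)
130 = H(m), so the signature checks out.

genuine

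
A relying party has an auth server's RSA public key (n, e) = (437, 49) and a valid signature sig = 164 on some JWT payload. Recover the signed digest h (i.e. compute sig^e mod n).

335

sig^2 ≡ 164^2 = 26896 ≡ 239
sig^4 ≡ 239^2 = 57121 ≡ 311
sig^8 ≡ 311^2 = 96721 ≡ 144
sig^16 ≡ 144^2 = 20736 ≡ 197
sig^32 ≡ 197^2 = 38809 ≡ 353
49 = 32 + 16 + 1, so sig^49 ≡ 353·197·164 ≡ 335 (mod 437)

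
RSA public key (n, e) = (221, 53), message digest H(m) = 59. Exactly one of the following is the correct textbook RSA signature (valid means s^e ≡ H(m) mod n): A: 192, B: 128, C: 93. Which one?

B

Candidate A: Squares mod 221: 192^1≡192, 192^2≡178, 192^4≡81, 192^8≡152, 192^16≡120, 192^32≡35; 53 = 32 + 16 + 4 + 1, so 192^53 ≡ 35·120·81·192 ≡ 82 (mod 221)
Candidate B: Squares mod 221: 128^1≡128, 128^2≡30, 128^4≡16, 128^8≡35, 128^16≡120, 128^32≡35; 53 = 32 + 16 + 4 + 1, so 128^53 ≡ 35·120·16·128 ≡ 59 (mod 221)
  → matches H(m) = 59
Candidate C: Squares mod 221: 93^1≡93, 93^2≡30, 93^4≡16, 93^8≡35, 93^16≡120, 93^32≡35; 53 = 32 + 16 + 4 + 1, so 93^53 ≡ 35·120·16·93 ≡ 162 (mod 221)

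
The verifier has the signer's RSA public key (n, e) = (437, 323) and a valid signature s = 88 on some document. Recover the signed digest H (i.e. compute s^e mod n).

s^2 ≡ 88^2 = 7744 ≡ 315
s^4 ≡ 315^2 = 99225 ≡ 26
s^8 ≡ 26^2 = 676 ≡ 239
s^16 ≡ 239^2 = 57121 ≡ 311
s^32 ≡ 311^2 = 96721 ≡ 144
s^64 ≡ 144^2 = 20736 ≡ 197
s^128 ≡ 197^2 = 38809 ≡ 353
s^256 ≡ 353^2 = 124609 ≡ 64
323 = 256 + 64 + 2 + 1, so s^323 ≡ 64·197·315·88 ≡ 388 (mod 437)

388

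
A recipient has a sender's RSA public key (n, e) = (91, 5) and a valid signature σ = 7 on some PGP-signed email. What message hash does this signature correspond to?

σ^2 ≡ 7^2 = 49
σ^4 ≡ 49^2 = 2401 ≡ 35
5 = 4 + 1, so σ^5 ≡ 35·7 ≡ 63 (mod 91)

63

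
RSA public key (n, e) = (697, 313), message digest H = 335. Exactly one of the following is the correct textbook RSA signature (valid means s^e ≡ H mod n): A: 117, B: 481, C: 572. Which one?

B

Candidate A: Squares mod 697: 117^1≡117, 117^2≡446, 117^4≡271, 117^8≡256, 117^16≡18, 117^32≡324, 117^64≡426, 117^128≡256, 117^256≡18; 313 = 256 + 32 + 16 + 8 + 1, so 117^313 ≡ 18·324·18·256·117 ≡ 270 (mod 697)
Candidate B: Squares mod 697: 481^1≡481, 481^2≡654, 481^4≡455, 481^8≡16, 481^16≡256, 481^32≡18, 481^64≡324, 481^128≡426, 481^256≡256; 313 = 256 + 32 + 16 + 8 + 1, so 481^313 ≡ 256·18·256·16·481 ≡ 335 (mod 697)
  → matches H = 335
Candidate C: Squares mod 697: 572^1≡572, 572^2≡291, 572^4≡344, 572^8≡543, 572^16≡18, 572^32≡324, 572^64≡426, 572^128≡256, 572^256≡18; 313 = 256 + 32 + 16 + 8 + 1, so 572^313 ≡ 18·324·18·543·572 ≡ 295 (mod 697)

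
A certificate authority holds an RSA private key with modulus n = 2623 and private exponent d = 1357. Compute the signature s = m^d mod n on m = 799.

2250

Squares mod 2623: m^1≡799, m^2≡1012, m^4≡1174, m^8≡1201, m^16≡2374, m^32≡1672, m^64≡2089, m^128≡1872, m^256≡56, m^512≡513, m^1024≡869
1357 = 1024 + 256 + 64 + 8 + 4 + 1, so m^1357 ≡ 869·56·2089·1201·1174·799 ≡ 2250 (mod 2623)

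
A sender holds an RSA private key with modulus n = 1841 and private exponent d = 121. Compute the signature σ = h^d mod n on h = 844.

494

h^121 mod 1841 = 494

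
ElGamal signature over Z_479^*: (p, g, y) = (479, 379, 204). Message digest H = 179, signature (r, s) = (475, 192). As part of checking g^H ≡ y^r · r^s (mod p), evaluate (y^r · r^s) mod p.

124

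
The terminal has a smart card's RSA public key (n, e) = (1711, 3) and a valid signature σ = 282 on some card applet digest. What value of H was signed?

σ^2 ≡ 282^2 = 79524 ≡ 818
3 = 2 + 1, so σ^3 ≡ 818·282 ≡ 1402 (mod 1711)

1402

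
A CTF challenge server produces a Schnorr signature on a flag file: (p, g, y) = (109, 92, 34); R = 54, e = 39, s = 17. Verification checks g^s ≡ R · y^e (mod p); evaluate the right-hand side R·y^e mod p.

77

34^2 = 1156 ≡ 66
34^4 ≡ 66^2 = 4356 ≡ 105
34^8 ≡ 105^2 = 11025 ≡ 16
34^16 ≡ 16^2 = 256 ≡ 38
34^32 ≡ 38^2 = 1444 ≡ 27
39 = 32 + 4 + 2 + 1, so 34^39 ≡ 27·105·66·34 ≡ 64 (mod 109)
R · y^e ≡ 54·64 = 3456 ≡ 77 (mod 109)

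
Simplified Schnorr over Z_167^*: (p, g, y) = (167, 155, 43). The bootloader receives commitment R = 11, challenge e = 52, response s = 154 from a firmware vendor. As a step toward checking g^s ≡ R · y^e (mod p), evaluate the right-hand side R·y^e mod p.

49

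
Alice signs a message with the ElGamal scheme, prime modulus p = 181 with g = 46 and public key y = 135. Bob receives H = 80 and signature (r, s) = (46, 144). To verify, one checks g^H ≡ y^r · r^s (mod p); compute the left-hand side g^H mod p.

Squares mod 181: 46^1≡46, 46^2≡125, 46^4≡59, 46^8≡42, 46^16≡135, 46^32≡125, 46^64≡59
80 = 64 + 16, so 46^80 ≡ 59·135 ≡ 1 (mod 181)

1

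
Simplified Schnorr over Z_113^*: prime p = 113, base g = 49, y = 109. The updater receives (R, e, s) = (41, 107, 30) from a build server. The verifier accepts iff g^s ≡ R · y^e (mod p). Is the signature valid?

g^s mod p:
49^2 = 2401 ≡ 28
49^4 ≡ 28^2 = 784 ≡ 106
49^8 ≡ 106^2 = 11236 ≡ 49
49^16 ≡ 49^2 = 2401 ≡ 28
30 = 16 + 8 + 4 + 2, so 49^30 ≡ 28·49·106·28 ≡ 28 (mod 113)
R · y^e mod p:
109^2 = 11881 ≡ 16
109^4 ≡ 16^2 = 256 ≡ 30
109^8 ≡ 30^2 = 900 ≡ 109
109^16 ≡ 109^2 = 11881 ≡ 16
109^32 ≡ 16^2 = 256 ≡ 30
109^64 ≡ 30^2 = 900 ≡ 109
107 = 64 + 32 + 8 + 2 + 1, so 109^107 ≡ 109·30·109·16·109 ≡ 16 (mod 113)
41·16 = 656 ≡ 91 (mod 113)
28 ≠ 91; the check fails.

invalid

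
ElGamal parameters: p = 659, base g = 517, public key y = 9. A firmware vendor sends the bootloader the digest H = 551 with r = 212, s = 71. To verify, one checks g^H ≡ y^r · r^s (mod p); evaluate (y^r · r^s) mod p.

622

9^2 = 81
9^4 ≡ 81^2 = 6561 ≡ 630
9^8 ≡ 630^2 = 396900 ≡ 182
9^16 ≡ 182^2 = 33124 ≡ 174
9^32 ≡ 174^2 = 30276 ≡ 621
9^64 ≡ 621^2 = 385641 ≡ 126
9^128 ≡ 126^2 = 15876 ≡ 60
212 = 128 + 64 + 16 + 4, so 9^212 ≡ 60·126·174·630 ≡ 432 (mod 659)
212^2 = 44944 ≡ 132
212^4 ≡ 132^2 = 17424 ≡ 290
212^8 ≡ 290^2 = 84100 ≡ 407
212^16 ≡ 407^2 = 165649 ≡ 240
212^32 ≡ 240^2 = 57600 ≡ 267
212^64 ≡ 267^2 = 71289 ≡ 117
71 = 64 + 4 + 2 + 1, so 212^71 ≡ 117·290·132·212 ≡ 35 (mod 659)
y^r · r^s ≡ 432·35 = 15120 ≡ 622 (mod 659)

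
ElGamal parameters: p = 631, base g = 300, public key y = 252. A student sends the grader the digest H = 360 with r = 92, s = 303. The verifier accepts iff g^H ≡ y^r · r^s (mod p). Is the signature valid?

invalid

Left side g^H mod p:
Squares mod 631: 300^1≡300, 300^2≡398, 300^4≡23, 300^8≡529, 300^16≡308, 300^32≡214, 300^64≡364, 300^128≡617, 300^256≡196
360 = 256 + 64 + 32 + 8, so 300^360 ≡ 196·364·214·529 ≡ 441 (mod 631)
Right side y^r · r^s mod p:
Squares mod 631: 252^1≡252, 252^2≡404, 252^4≡418, 252^8≡568, 252^16≡183, 252^32≡46, 252^64≡223
92 = 64 + 16 + 8 + 4, so 252^92 ≡ 223·183·568·418 ≡ 97 (mod 631)
Squares mod 631: 92^1≡92, 92^2≡261, 92^4≡604, 92^8≡98, 92^16≡139, 92^32≡391, 92^64≡179, 92^128≡491, 92^256≡39
303 = 256 + 32 + 8 + 4 + 2 + 1, so 92^303 ≡ 39·391·98·604·261·92 ≡ 481 (mod 631)
97·481 = 46657 ≡ 594 (mod 631)
441 ≠ 594, so verification fails.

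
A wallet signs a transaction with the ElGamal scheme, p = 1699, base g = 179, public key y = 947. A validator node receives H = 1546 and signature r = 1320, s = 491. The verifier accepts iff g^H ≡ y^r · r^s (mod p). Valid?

Left side g^H mod p:
179^1546 mod 1699 = 623
Right side y^r · r^s mod p:
947^1320 mod 1699 = 1172
1320^491 mod 1699 = 949
1172·949 = 1112228 ≡ 1082 (mod 1699)
623 ≠ 1082, so verification fails.

no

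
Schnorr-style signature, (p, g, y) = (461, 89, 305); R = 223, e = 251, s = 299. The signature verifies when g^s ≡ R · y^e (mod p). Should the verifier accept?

g^s mod p:
Squares mod 461: 89^1≡89, 89^2≡84, 89^4≡141, 89^8≡58, 89^16≡137, 89^32≡329, 89^64≡367, 89^128≡77, 89^256≡397
299 = 256 + 32 + 8 + 2 + 1, so 89^299 ≡ 397·329·58·84·89 ≡ 93 (mod 461)
R · y^e mod p:
Squares mod 461: 305^1≡305, 305^2≡364, 305^4≡189, 305^8≡224, 305^16≡388, 305^32≡258, 305^64≡180, 305^128≡130
251 = 128 + 64 + 32 + 16 + 8 + 2 + 1, so 305^251 ≡ 130·180·258·388·224·364·305 ≡ 384 (mod 461)
223·384 = 85632 ≡ 347 (mod 461)
93 ≠ 347; the check fails.

reject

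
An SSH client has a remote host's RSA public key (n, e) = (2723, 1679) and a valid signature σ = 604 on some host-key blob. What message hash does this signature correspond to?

Squares mod 2723: σ^1≡604, σ^2≡2657, σ^4≡1633, σ^8≡872, σ^16≡667, σ^32≡1040, σ^64≡569, σ^128≡2447, σ^256≡2655, σ^512≡1901, σ^1024≡380
1679 = 1024 + 512 + 128 + 8 + 4 + 2 + 1, so σ^1679 ≡ 380·1901·2447·872·1633·2657·604 ≡ 2349 (mod 2723)

2349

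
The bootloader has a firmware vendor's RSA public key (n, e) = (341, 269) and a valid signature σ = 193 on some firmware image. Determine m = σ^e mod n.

288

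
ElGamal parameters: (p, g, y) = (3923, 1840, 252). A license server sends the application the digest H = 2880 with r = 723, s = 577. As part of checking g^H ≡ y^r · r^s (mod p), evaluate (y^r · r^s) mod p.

2164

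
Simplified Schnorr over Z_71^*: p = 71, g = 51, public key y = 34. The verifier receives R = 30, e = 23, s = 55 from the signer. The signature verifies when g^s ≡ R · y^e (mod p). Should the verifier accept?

accept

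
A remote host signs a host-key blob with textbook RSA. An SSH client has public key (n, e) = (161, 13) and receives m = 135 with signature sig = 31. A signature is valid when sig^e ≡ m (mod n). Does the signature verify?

does not verify

sig^2 ≡ 31^2 = 961 ≡ 156
sig^4 ≡ 156^2 = 24336 ≡ 25
sig^8 ≡ 25^2 = 625 ≡ 142
13 = 8 + 4 + 1, so sig^13 ≡ 142·25·31 ≡ 87 (mod 161)
87 ≠ 135, so verification fails.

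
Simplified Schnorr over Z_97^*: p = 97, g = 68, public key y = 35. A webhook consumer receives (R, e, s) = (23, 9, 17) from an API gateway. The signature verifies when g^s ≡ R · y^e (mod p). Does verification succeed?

passes

g^s mod p:
Squares mod 97: 68^1≡68, 68^2≡65, 68^4≡54, 68^8≡6, 68^16≡36
17 = 16 + 1, so 68^17 ≡ 36·68 ≡ 23 (mod 97)
R · y^e mod p:
Squares mod 97: 35^1≡35, 35^2≡61, 35^4≡35, 35^8≡61
9 = 8 + 1, so 35^9 ≡ 61·35 ≡ 1 (mod 97)
23·1 = 23 ≡ 23 (mod 97)
23 ≡ 23 (mod 97); signature holds.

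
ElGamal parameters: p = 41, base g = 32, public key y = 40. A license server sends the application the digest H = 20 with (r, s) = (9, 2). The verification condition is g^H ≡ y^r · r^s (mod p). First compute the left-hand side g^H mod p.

1

32^2 = 1024 ≡ 40
32^4 ≡ 40^2 = 1600 ≡ 1
32^8 ≡ 1^2 = 1
32^16 ≡ 1^2 = 1
20 = 16 + 4, so 32^20 ≡ 1·1 ≡ 1 (mod 41)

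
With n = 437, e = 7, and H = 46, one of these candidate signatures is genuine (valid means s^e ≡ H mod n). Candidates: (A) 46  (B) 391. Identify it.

Candidate A: Squares mod 437: 46^1≡46, 46^2≡368, 46^4≡391; 7 = 4 + 2 + 1, so 46^7 ≡ 391·368·46 ≡ 46 (mod 437)
  → matches H = 46
Candidate B: Squares mod 437: 391^1≡391, 391^2≡368, 391^4≡391; 7 = 4 + 2 + 1, so 391^7 ≡ 391·368·391 ≡ 391 (mod 437)

A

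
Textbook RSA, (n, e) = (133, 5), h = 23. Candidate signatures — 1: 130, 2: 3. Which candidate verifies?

1

Candidate 1: 130^2 = 16900 ≡ 9; 130^4 ≡ 9^2 = 81; 5 = 4 + 1, so 130^5 ≡ 81·130 ≡ 23 (mod 133)
  → matches h = 23
Candidate 2: 3^2 = 9; 3^4 ≡ 9^2 = 81; 5 = 4 + 1, so 3^5 ≡ 81·3 ≡ 110 (mod 133)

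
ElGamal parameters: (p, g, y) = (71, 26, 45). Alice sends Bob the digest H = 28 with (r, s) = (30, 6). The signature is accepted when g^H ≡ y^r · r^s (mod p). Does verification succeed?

fails

Left side g^H mod p:
26^2 = 676 ≡ 37
26^4 ≡ 37^2 = 1369 ≡ 20
26^8 ≡ 20^2 = 400 ≡ 45
26^16 ≡ 45^2 = 2025 ≡ 37
28 = 16 + 8 + 4, so 26^28 ≡ 37·45·20 ≡ 1 (mod 71)
Right side y^r · r^s mod p:
45^2 = 2025 ≡ 37
45^4 ≡ 37^2 = 1369 ≡ 20
45^8 ≡ 20^2 = 400 ≡ 45
45^16 ≡ 45^2 = 2025 ≡ 37
30 = 16 + 8 + 4 + 2, so 45^30 ≡ 37·45·20·37 ≡ 37 (mod 71)
30^2 = 900 ≡ 48
30^4 ≡ 48^2 = 2304 ≡ 32
6 = 4 + 2, so 30^6 ≡ 32·48 ≡ 45 (mod 71)
37·45 = 1665 ≡ 32 (mod 71)
1 ≠ 32, so verification fails.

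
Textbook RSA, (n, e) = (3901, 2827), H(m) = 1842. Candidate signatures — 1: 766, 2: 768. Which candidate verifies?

Candidate 1: 766^2 = 586756 ≡ 1606; 766^4 ≡ 1606^2 = 2579236 ≡ 675; 766^8 ≡ 675^2 = 455625 ≡ 3109; 766^16 ≡ 3109^2 = 9665881 ≡ 3104; 766^32 ≡ 3104^2 = 9634816 ≡ 3247; 766^64 ≡ 3247^2 = 10543009 ≡ 2507; 766^128 ≡ 2507^2 = 6285049 ≡ 538; 766^256 ≡ 538^2 = 289444 ≡ 770; 766^512 ≡ 770^2 = 592900 ≡ 3849; 766^1024 ≡ 3849^2 = 14814801 ≡ 2704; 766^2048 ≡ 2704^2 = 7311616 ≡ 1142; 2827 = 2048 + 512 + 256 + 8 + 2 + 1, so 766^2827 ≡ 1142·3849·770·3109·1606·766 ≡ 3672 (mod 3901)
Candidate 2: 768^2 = 589824 ≡ 773; 768^4 ≡ 773^2 = 597529 ≡ 676; 768^8 ≡ 676^2 = 456976 ≡ 559; 768^16 ≡ 559^2 = 312481 ≡ 401; 768^32 ≡ 401^2 = 160801 ≡ 860; 768^64 ≡ 860^2 = 739600 ≡ 2311; 768^128 ≡ 2311^2 = 5340721 ≡ 252; 768^256 ≡ 252^2 = 63504 ≡ 1088; 768^512 ≡ 1088^2 = 1183744 ≡ 1741; 768^1024 ≡ 1741^2 = 3031081 ≡ 4; 768^2048 ≡ 4^2 = 16; 2827 = 2048 + 512 + 256 + 8 + 2 + 1, so 768^2827 ≡ 16·1741·1088·559·773·768 ≡ 1842 (mod 3901)
  → matches H(m) = 1842

2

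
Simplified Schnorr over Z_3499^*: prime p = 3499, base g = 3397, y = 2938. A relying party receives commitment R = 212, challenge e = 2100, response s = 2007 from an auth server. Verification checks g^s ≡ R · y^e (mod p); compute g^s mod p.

Squares mod 3499: 3397^1≡3397, 3397^2≡3406, 3397^4≡1651, 3397^8≡80, 3397^16≡2901, 3397^32≡706, 3397^64≡1578, 3397^128≡2295, 3397^256≡1030, 3397^512≡703, 3397^1024≡850
2007 = 1024 + 512 + 256 + 128 + 64 + 16 + 4 + 2 + 1, so 3397^2007 ≡ 850·703·1030·2295·1578·2901·1651·3406·3397 ≡ 2182 (mod 3499)

2182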